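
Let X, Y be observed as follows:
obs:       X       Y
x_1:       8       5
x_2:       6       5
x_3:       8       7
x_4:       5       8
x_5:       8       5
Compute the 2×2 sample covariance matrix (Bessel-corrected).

Step 1 — column means:
  mean(X) = (8 + 6 + 8 + 5 + 8) / 5 = 35/5 = 7
  mean(Y) = (5 + 5 + 7 + 8 + 5) / 5 = 30/5 = 6

Step 2 — sample covariance S[i,j] = (1/(n-1)) · Σ_k (x_{k,i} - mean_i) · (x_{k,j} - mean_j), with n-1 = 4.
  S[X,X] = ((1)·(1) + (-1)·(-1) + (1)·(1) + (-2)·(-2) + (1)·(1)) / 4 = 8/4 = 2
  S[X,Y] = ((1)·(-1) + (-1)·(-1) + (1)·(1) + (-2)·(2) + (1)·(-1)) / 4 = -4/4 = -1
  S[Y,Y] = ((-1)·(-1) + (-1)·(-1) + (1)·(1) + (2)·(2) + (-1)·(-1)) / 4 = 8/4 = 2

S is symmetric (S[j,i] = S[i,j]). Assembling:

S = [[2, -1],
 [-1, 2]]


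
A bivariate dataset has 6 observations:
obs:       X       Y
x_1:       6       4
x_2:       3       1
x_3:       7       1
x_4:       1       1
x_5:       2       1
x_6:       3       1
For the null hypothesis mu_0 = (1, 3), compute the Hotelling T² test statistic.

Step 1 — sample mean vector:
  mean(X) = (6 + 3 + 7 + 1 + 2 + 3) / 6 = 22/6 = 3.6667
  mean(Y) = (4 + 1 + 1 + 1 + 1 + 1) / 6 = 9/6 = 1.5
  x̄ = (3.6667, 1.5),  deviation x̄ - mu_0 = (3.6667, 1.5) - (1, 3) = (2.6667, -1.5).

Step 2 — sample covariance matrix, S[i,j] = (1/(n-1)) · Σ_k (x_{k,i} - mean_i) · (x_{k,j} - mean_j), divisor n-1 = 5:
  S[X,X] = ((2.3333)·(2.3333) + (-0.6667)·(-0.6667) + (3.3333)·(3.3333) + (-2.6667)·(-2.6667) + (-1.6667)·(-1.6667) + (-0.6667)·(-0.6667)) / 5 = 27.3333/5 = 5.4667
  S[X,Y] = ((2.3333)·(2.5) + (-0.6667)·(-0.5) + (3.3333)·(-0.5) + (-2.6667)·(-0.5) + (-1.6667)·(-0.5) + (-0.6667)·(-0.5)) / 5 = 7/5 = 1.4
  S[Y,Y] = ((2.5)·(2.5) + (-0.5)·(-0.5) + (-0.5)·(-0.5) + (-0.5)·(-0.5) + (-0.5)·(-0.5) + (-0.5)·(-0.5)) / 5 = 7.5/5 = 1.5
  S = [[5.4667, 1.4],
 [1.4, 1.5]].

Step 3 — invert S. det(S) = 5.4667·1.5 - (1.4)² = 6.24.
  S^{-1} = (1/det) · [[d, -b], [-b, a]] = [[0.2404, -0.2244],
 [-0.2244, 0.8761]].

Step 4 — quadratic form (x̄ - mu_0)^T · S^{-1} · (x̄ - mu_0):
  S^{-1} · (x̄ - mu_0) = (0.9776, -1.9124),
  (x̄ - mu_0)^T · [...] = (2.6667)·(0.9776) + (-1.5)·(-1.9124) = 5.4754.

Step 5 — scale by n: T² = 6 · 5.4754 = 32.8526.

T² ≈ 32.8526


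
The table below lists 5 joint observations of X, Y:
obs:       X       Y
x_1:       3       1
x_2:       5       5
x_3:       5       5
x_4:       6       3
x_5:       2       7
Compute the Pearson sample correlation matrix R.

Step 1 — column means:
  mean(X) = (3 + 5 + 5 + 6 + 2) / 5 = 21/5 = 4.2
  mean(Y) = (1 + 5 + 5 + 3 + 7) / 5 = 21/5 = 4.2

Step 2 — sample variances and covariances s[i,j] = (1/(n-1)) · Σ_k (x_{k,i} - mean_i) · (x_{k,j} - mean_j), with n-1 = 4:
  s[X,X] = ((-1.2)·(-1.2) + (0.8)·(0.8) + (0.8)·(0.8) + (1.8)·(1.8) + (-2.2)·(-2.2)) / 4 = 10.8/4 = 2.7
  s[X,Y] = ((-1.2)·(-3.2) + (0.8)·(0.8) + (0.8)·(0.8) + (1.8)·(-1.2) + (-2.2)·(2.8)) / 4 = -3.2/4 = -0.8
  s[Y,Y] = ((-3.2)·(-3.2) + (0.8)·(0.8) + (0.8)·(0.8) + (-1.2)·(-1.2) + (2.8)·(2.8)) / 4 = 20.8/4 = 5.2
  Sample standard deviations s_i = √(s[i,i]):
  s(X) = √(2.7) = 1.6432
  s(Y) = √(5.2) = 2.2804

Step 3 — r_{ij} = s_{ij} / (s_i · s_j):
  r[X,X] = 1 (diagonal).
  r[X,Y] = -0.8 / (1.6432 · 2.2804) = -0.8 / 3.747 = -0.2135
  r[Y,Y] = 1 (diagonal).

R is symmetric with unit diagonal. Assembling:

R = [[1, -0.2135],
 [-0.2135, 1]]


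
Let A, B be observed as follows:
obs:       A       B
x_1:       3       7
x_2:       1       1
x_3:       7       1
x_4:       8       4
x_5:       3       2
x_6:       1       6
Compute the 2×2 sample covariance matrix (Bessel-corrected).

Step 1 — column means:
  mean(A) = (3 + 1 + 7 + 8 + 3 + 1) / 6 = 23/6 = 3.8333
  mean(B) = (7 + 1 + 1 + 4 + 2 + 6) / 6 = 21/6 = 3.5

Step 2 — sample covariance S[i,j] = (1/(n-1)) · Σ_k (x_{k,i} - mean_i) · (x_{k,j} - mean_j), with n-1 = 5.
  S[A,A] = ((-0.8333)·(-0.8333) + (-2.8333)·(-2.8333) + (3.1667)·(3.1667) + (4.1667)·(4.1667) + (-0.8333)·(-0.8333) + (-2.8333)·(-2.8333)) / 5 = 44.8333/5 = 8.9667
  S[A,B] = ((-0.8333)·(3.5) + (-2.8333)·(-2.5) + (3.1667)·(-2.5) + (4.1667)·(0.5) + (-0.8333)·(-1.5) + (-2.8333)·(2.5)) / 5 = -7.5/5 = -1.5
  S[B,B] = ((3.5)·(3.5) + (-2.5)·(-2.5) + (-2.5)·(-2.5) + (0.5)·(0.5) + (-1.5)·(-1.5) + (2.5)·(2.5)) / 5 = 33.5/5 = 6.7

S is symmetric (S[j,i] = S[i,j]). Assembling:

S = [[8.9667, -1.5],
 [-1.5, 6.7]]


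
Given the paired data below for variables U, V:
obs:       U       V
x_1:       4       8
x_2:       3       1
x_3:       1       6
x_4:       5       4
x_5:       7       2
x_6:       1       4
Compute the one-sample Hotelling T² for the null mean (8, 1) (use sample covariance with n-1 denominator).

Step 1 — sample mean vector:
  mean(U) = (4 + 3 + 1 + 5 + 7 + 1) / 6 = 21/6 = 3.5
  mean(V) = (8 + 1 + 6 + 4 + 2 + 4) / 6 = 25/6 = 4.1667
  x̄ = (3.5, 4.1667),  deviation x̄ - mu_0 = (3.5, 4.1667) - (8, 1) = (-4.5, 3.1667).

Step 2 — sample covariance matrix, S[i,j] = (1/(n-1)) · Σ_k (x_{k,i} - mean_i) · (x_{k,j} - mean_j), divisor n-1 = 5:
  S[U,U] = ((0.5)·(0.5) + (-0.5)·(-0.5) + (-2.5)·(-2.5) + (1.5)·(1.5) + (3.5)·(3.5) + (-2.5)·(-2.5)) / 5 = 27.5/5 = 5.5
  S[U,V] = ((0.5)·(3.8333) + (-0.5)·(-3.1667) + (-2.5)·(1.8333) + (1.5)·(-0.1667) + (3.5)·(-2.1667) + (-2.5)·(-0.1667)) / 5 = -8.5/5 = -1.7
  S[V,V] = ((3.8333)·(3.8333) + (-3.1667)·(-3.1667) + (1.8333)·(1.8333) + (-0.1667)·(-0.1667) + (-2.1667)·(-2.1667) + (-0.1667)·(-0.1667)) / 5 = 32.8333/5 = 6.5667
  S = [[5.5, -1.7],
 [-1.7, 6.5667]].

Step 3 — invert S. det(S) = 5.5·6.5667 - (-1.7)² = 33.2267.
  S^{-1} = (1/det) · [[d, -b], [-b, a]] = [[0.1976, 0.0512],
 [0.0512, 0.1655]].

Step 4 — quadratic form (x̄ - mu_0)^T · S^{-1} · (x̄ - mu_0):
  S^{-1} · (x̄ - mu_0) = (-0.7273, 0.2939),
  (x̄ - mu_0)^T · [...] = (-4.5)·(-0.7273) + (3.1667)·(0.2939) = 4.2038.

Step 5 — scale by n: T² = 6 · 4.2038 = 25.2227.

T² ≈ 25.2227


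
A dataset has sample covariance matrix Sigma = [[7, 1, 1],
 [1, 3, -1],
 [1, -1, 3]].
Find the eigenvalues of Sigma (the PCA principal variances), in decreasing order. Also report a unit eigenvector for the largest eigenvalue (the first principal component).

Step 1 — characteristic polynomial p(λ) = det(λI - Sigma) = λ³ - tr·λ² + c_1·λ - det, where tr = trace, c_1 = sum of the principal 2×2 minors, det = det(Sigma):
  tr = 7 + 3 + 3 = 13,
  c_1 = (7·3 - (1)²) + (7·3 - (1)²) + (3·3 - (-1)²) = 20 + 20 + 8 = 48,
  det = 7·(3·3 - (-1)²) - (1)·((1)·3 - (-1)·(1)) + (1)·((1)·(-1) - 3·(1)) = 7·(8) - (1)·(4) + (1)·(-4) = 48.
  So p(λ) = λ³ - 13λ² + 48λ - 48.
Step 2 — look for an integer root (rational root theorem: any rational root is an integer divisor of 48). Testing λ = 4:
  p(4) = 64 - 208 + 192 - 48 = 0  ✓
  Dividing out (λ - 4): p(λ) = (λ - 4)(λ² - 9λ + 12).
Step 3 — remaining eigenvalues from the quadratic λ² - 9λ + 12 = 0:
  Δ = 9² - 4·12 = 81 - 48 = 33,  λ = (9 ± √33)/2 = (9 ± 5.7446)/2 ≈ 7.3723 or 1.6277.
  Sorted: λ_1 = 7.3723,  λ_2 = 4,  λ_3 = 1.6277  (check: sum = 13 = tr ✓).

Step 4 — unit eigenvector for λ_1 ≈ 7.3723: v spans the null space of (Sigma - λ_1 I), whose rows are
  r_1 = (-0.3723, 1, 1),  r_2 = (1, -4.3723, -1),  r_3 = (1, -1, -4.3723).
  v is orthogonal to every row, so take v ∝ r_1 × r_2 = ((1)·(-1) - (1)·(-4.3723), (1)·(1) - (-0.3723)·(-1), (-0.3723)·(-4.3723) - (1)·(1)) ≈ (3.3723, 0.6277, 0.6277).
  Let u = (3.3723, 0.6277, 0.6277).
  ||u|| = √((3.3723)² + (0.6277)² + (0.6277)²) = √(12.1603) ≈ 3.4872,  v_1 = u/||u|| ≈ (0.9671, 0.18, 0.18) (||v_1|| = 1).

λ_1 = 7.3723,  λ_2 = 4,  λ_3 = 1.6277;  v_1 ≈ (0.9671, 0.18, 0.18)


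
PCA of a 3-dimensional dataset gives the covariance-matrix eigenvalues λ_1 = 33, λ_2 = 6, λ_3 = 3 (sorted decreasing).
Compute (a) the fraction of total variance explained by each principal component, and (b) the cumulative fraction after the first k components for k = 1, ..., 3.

Step 1 — total variance = trace(Sigma) = Σ λ_i = 33 + 6 + 3 = 42.

Step 2 — fraction explained by component i = λ_i / Σ λ:
  PC1: 33/42 = 0.7857
  PC2: 6/42 = 0.1429
  PC3: 3/42 = 0.0714

Step 3 — cumulative fraction after k components = (λ_1 + ... + λ_k) / Σ λ:
  k = 1: 33/42 = 0.7857
  k = 2: (33 + 6)/42 = 39/42 = 0.9286
  k = 3: (33 + 6 + 3)/42 = 42/42 = 1

Summary (fraction, with percent):

explained: PC1 0.7857 (78.57%), PC2 0.1429 (14.29%), PC3 0.0714 (7.14%);  cumulative: 0.7857, 0.9286, 1


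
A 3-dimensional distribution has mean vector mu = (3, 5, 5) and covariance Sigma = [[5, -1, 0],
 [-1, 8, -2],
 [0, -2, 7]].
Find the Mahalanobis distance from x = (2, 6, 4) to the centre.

Step 1 — centre the observation: (x - mu) = (-1, 1, -1).

Step 2 — invert Sigma (cofactor / det for 3×3, or solve directly):
  Sigma^{-1} = [[0.2055, 0.0277, 0.0079],
 [0.0277, 0.1383, 0.0395],
 [0.0079, 0.0395, 0.1542]].

Step 3 — form the quadratic (x - mu)^T · Sigma^{-1} · (x - mu):
  Sigma^{-1} · (x - mu) = (-0.1858, 0.0711, -0.1225).
  (x - mu)^T · [Sigma^{-1} · (x - mu)] = (-1)·(-0.1858) + (1)·(0.0711) + (-1)·(-0.1225) = 0.3794.

Step 4 — take square root: d = √(0.3794) ≈ 0.616.

d(x, mu) = √(0.3794) ≈ 0.616


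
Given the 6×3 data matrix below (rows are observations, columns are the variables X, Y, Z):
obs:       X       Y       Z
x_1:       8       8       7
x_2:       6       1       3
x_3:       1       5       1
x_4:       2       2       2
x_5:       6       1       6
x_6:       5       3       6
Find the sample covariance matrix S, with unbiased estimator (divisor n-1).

Step 1 — column means:
  mean(X) = (8 + 6 + 1 + 2 + 6 + 5) / 6 = 28/6 = 4.6667
  mean(Y) = (8 + 1 + 5 + 2 + 1 + 3) / 6 = 20/6 = 3.3333
  mean(Z) = (7 + 3 + 1 + 2 + 6 + 6) / 6 = 25/6 = 4.1667

Step 2 — sample covariance S[i,j] = (1/(n-1)) · Σ_k (x_{k,i} - mean_i) · (x_{k,j} - mean_j), with n-1 = 5.
  S[X,X] = ((3.3333)·(3.3333) + (1.3333)·(1.3333) + (-3.6667)·(-3.6667) + (-2.6667)·(-2.6667) + (1.3333)·(1.3333) + (0.3333)·(0.3333)) / 5 = 35.3333/5 = 7.0667
  S[X,Y] = ((3.3333)·(4.6667) + (1.3333)·(-2.3333) + (-3.6667)·(1.6667) + (-2.6667)·(-1.3333) + (1.3333)·(-2.3333) + (0.3333)·(-0.3333)) / 5 = 6.6667/5 = 1.3333
  S[X,Z] = ((3.3333)·(2.8333) + (1.3333)·(-1.1667) + (-3.6667)·(-3.1667) + (-2.6667)·(-2.1667) + (1.3333)·(1.8333) + (0.3333)·(1.8333)) / 5 = 28.3333/5 = 5.6667
  S[Y,Y] = ((4.6667)·(4.6667) + (-2.3333)·(-2.3333) + (1.6667)·(1.6667) + (-1.3333)·(-1.3333) + (-2.3333)·(-2.3333) + (-0.3333)·(-0.3333)) / 5 = 37.3333/5 = 7.4667
  S[Y,Z] = ((4.6667)·(2.8333) + (-2.3333)·(-1.1667) + (1.6667)·(-3.1667) + (-1.3333)·(-2.1667) + (-2.3333)·(1.8333) + (-0.3333)·(1.8333)) / 5 = 8.6667/5 = 1.7333
  S[Z,Z] = ((2.8333)·(2.8333) + (-1.1667)·(-1.1667) + (-3.1667)·(-3.1667) + (-2.1667)·(-2.1667) + (1.8333)·(1.8333) + (1.8333)·(1.8333)) / 5 = 30.8333/5 = 6.1667

S is symmetric (S[j,i] = S[i,j]). Assembling:

S = [[7.0667, 1.3333, 5.6667],
 [1.3333, 7.4667, 1.7333],
 [5.6667, 1.7333, 6.1667]]


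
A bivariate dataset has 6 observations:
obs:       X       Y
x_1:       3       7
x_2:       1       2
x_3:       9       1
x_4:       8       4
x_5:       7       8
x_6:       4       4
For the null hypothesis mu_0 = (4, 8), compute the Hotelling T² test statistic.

Step 1 — sample mean vector:
  mean(X) = (3 + 1 + 9 + 8 + 7 + 4) / 6 = 32/6 = 5.3333
  mean(Y) = (7 + 2 + 1 + 4 + 8 + 4) / 6 = 26/6 = 4.3333
  x̄ = (5.3333, 4.3333),  deviation x̄ - mu_0 = (5.3333, 4.3333) - (4, 8) = (1.3333, -3.6667).

Step 2 — sample covariance matrix, S[i,j] = (1/(n-1)) · Σ_k (x_{k,i} - mean_i) · (x_{k,j} - mean_j), divisor n-1 = 5:
  S[X,X] = ((-2.3333)·(-2.3333) + (-4.3333)·(-4.3333) + (3.6667)·(3.6667) + (2.6667)·(2.6667) + (1.6667)·(1.6667) + (-1.3333)·(-1.3333)) / 5 = 49.3333/5 = 9.8667
  S[X,Y] = ((-2.3333)·(2.6667) + (-4.3333)·(-2.3333) + (3.6667)·(-3.3333) + (2.6667)·(-0.3333) + (1.6667)·(3.6667) + (-1.3333)·(-0.3333)) / 5 = -2.6667/5 = -0.5333
  S[Y,Y] = ((2.6667)·(2.6667) + (-2.3333)·(-2.3333) + (-3.3333)·(-3.3333) + (-0.3333)·(-0.3333) + (3.6667)·(3.6667) + (-0.3333)·(-0.3333)) / 5 = 37.3333/5 = 7.4667
  S = [[9.8667, -0.5333],
 [-0.5333, 7.4667]].

Step 3 — invert S. det(S) = 9.8667·7.4667 - (-0.5333)² = 73.3867.
  S^{-1} = (1/det) · [[d, -b], [-b, a]] = [[0.1017, 0.0073],
 [0.0073, 0.1344]].

Step 4 — quadratic form (x̄ - mu_0)^T · S^{-1} · (x̄ - mu_0):
  S^{-1} · (x̄ - mu_0) = (0.109, -0.4833),
  (x̄ - mu_0)^T · [...] = (1.3333)·(0.109) + (-3.6667)·(-0.4833) = 1.9174.

Step 5 — scale by n: T² = 6 · 1.9174 = 11.5044.

T² ≈ 11.5044


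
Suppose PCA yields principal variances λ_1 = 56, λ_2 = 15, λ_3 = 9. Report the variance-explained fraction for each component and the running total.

Step 1 — total variance = trace(Sigma) = Σ λ_i = 56 + 15 + 9 = 80.

Step 2 — fraction explained by component i = λ_i / Σ λ:
  PC1: 56/80 = 0.7
  PC2: 15/80 = 0.1875
  PC3: 9/80 = 0.1125

Step 3 — cumulative fraction after k components = (λ_1 + ... + λ_k) / Σ λ:
  k = 1: 56/80 = 0.7
  k = 2: (56 + 15)/80 = 71/80 = 0.8875
  k = 3: (56 + 15 + 9)/80 = 80/80 = 1

Summary (fraction, with percent):

explained: PC1 0.7 (70%), PC2 0.1875 (18.75%), PC3 0.1125 (11.25%);  cumulative: 0.7, 0.8875, 1


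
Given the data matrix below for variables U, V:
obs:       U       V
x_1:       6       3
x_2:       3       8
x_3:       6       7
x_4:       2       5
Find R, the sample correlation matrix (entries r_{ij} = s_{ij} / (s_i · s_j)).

Step 1 — column means:
  mean(U) = (6 + 3 + 6 + 2) / 4 = 17/4 = 4.25
  mean(V) = (3 + 8 + 7 + 5) / 4 = 23/4 = 5.75

Step 2 — sample variances and covariances s[i,j] = (1/(n-1)) · Σ_k (x_{k,i} - mean_i) · (x_{k,j} - mean_j), with n-1 = 3:
  s[U,U] = ((1.75)·(1.75) + (-1.25)·(-1.25) + (1.75)·(1.75) + (-2.25)·(-2.25)) / 3 = 12.75/3 = 4.25
  s[U,V] = ((1.75)·(-2.75) + (-1.25)·(2.25) + (1.75)·(1.25) + (-2.25)·(-0.75)) / 3 = -3.75/3 = -1.25
  s[V,V] = ((-2.75)·(-2.75) + (2.25)·(2.25) + (1.25)·(1.25) + (-0.75)·(-0.75)) / 3 = 14.75/3 = 4.9167
  Sample standard deviations s_i = √(s[i,i]):
  s(U) = √(4.25) = 2.0616
  s(V) = √(4.9167) = 2.2174

Step 3 — r_{ij} = s_{ij} / (s_i · s_j):
  r[U,U] = 1 (diagonal).
  r[U,V] = -1.25 / (2.0616 · 2.2174) = -1.25 / 4.5712 = -0.2735
  r[V,V] = 1 (diagonal).

R is symmetric with unit diagonal. Assembling:

R = [[1, -0.2735],
 [-0.2735, 1]]


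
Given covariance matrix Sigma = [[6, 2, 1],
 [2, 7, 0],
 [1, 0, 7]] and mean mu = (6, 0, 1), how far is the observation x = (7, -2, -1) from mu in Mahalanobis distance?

Step 1 — centre the observation: (x - mu) = (1, -2, -2).

Step 2 — invert Sigma (cofactor / det for 3×3, or solve directly):
  Sigma^{-1} = [[0.1892, -0.0541, -0.027],
 [-0.0541, 0.1583, 0.0077],
 [-0.027, 0.0077, 0.1467]].

Step 3 — form the quadratic (x - mu)^T · Sigma^{-1} · (x - mu):
  Sigma^{-1} · (x - mu) = (0.3514, -0.3861, -0.3359).
  (x - mu)^T · [Sigma^{-1} · (x - mu)] = (1)·(0.3514) + (-2)·(-0.3861) + (-2)·(-0.3359) = 1.7954.

Step 4 — take square root: d = √(1.7954) ≈ 1.3399.

d(x, mu) = √(1.7954) ≈ 1.3399


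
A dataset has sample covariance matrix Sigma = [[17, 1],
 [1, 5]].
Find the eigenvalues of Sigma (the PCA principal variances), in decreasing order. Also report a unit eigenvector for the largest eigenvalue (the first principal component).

Step 1 — characteristic polynomial of 2×2 Sigma:
  det(Sigma - λI) = λ² - trace · λ + det = 0.
  trace = 17 + 5 = 22, det = 17·5 - (1)² = 84.
Step 2 — discriminant:
  Δ = trace² - 4·det = 484 - 336 = 148.
Step 3 — eigenvalues:
  λ = (trace ± √Δ)/2 = (22 ± 12.1655)/2,
  λ_1 = 17.0828,  λ_2 = 4.9172.

Step 4 — unit eigenvector for λ_1: solve (Sigma - λ_1 I)v = 0. First row:
  (17 - 17.0828)·v_x + (1)·v_y = 0, i.e. (-0.0828)·v_x + (1)·v_y = 0,
  so v ∝ (b, λ_1 - a) = (1, 0.0828) = u.
  ||u|| = √((1)² + (0.0828)²) = √(1.0068) ≈ 1.0034,
  v_1 = u/||u|| ≈ (0.9966, 0.0825) (||v_1|| = 1).

λ_1 = 17.0828,  λ_2 = 4.9172;  v_1 ≈ (0.9966, 0.0825)


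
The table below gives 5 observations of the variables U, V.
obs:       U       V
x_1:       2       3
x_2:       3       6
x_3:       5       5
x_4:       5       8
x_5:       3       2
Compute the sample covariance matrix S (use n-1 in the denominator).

Step 1 — column means:
  mean(U) = (2 + 3 + 5 + 5 + 3) / 5 = 18/5 = 3.6
  mean(V) = (3 + 6 + 5 + 8 + 2) / 5 = 24/5 = 4.8

Step 2 — sample covariance S[i,j] = (1/(n-1)) · Σ_k (x_{k,i} - mean_i) · (x_{k,j} - mean_j), with n-1 = 4.
  S[U,U] = ((-1.6)·(-1.6) + (-0.6)·(-0.6) + (1.4)·(1.4) + (1.4)·(1.4) + (-0.6)·(-0.6)) / 4 = 7.2/4 = 1.8
  S[U,V] = ((-1.6)·(-1.8) + (-0.6)·(1.2) + (1.4)·(0.2) + (1.4)·(3.2) + (-0.6)·(-2.8)) / 4 = 8.6/4 = 2.15
  S[V,V] = ((-1.8)·(-1.8) + (1.2)·(1.2) + (0.2)·(0.2) + (3.2)·(3.2) + (-2.8)·(-2.8)) / 4 = 22.8/4 = 5.7

S is symmetric (S[j,i] = S[i,j]). Assembling:

S = [[1.8, 2.15],
 [2.15, 5.7]]


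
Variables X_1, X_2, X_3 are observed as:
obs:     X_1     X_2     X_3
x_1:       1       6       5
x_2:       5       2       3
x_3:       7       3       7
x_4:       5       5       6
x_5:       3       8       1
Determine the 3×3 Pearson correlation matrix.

Step 1 — column means:
  mean(X_1) = (1 + 5 + 7 + 5 + 3) / 5 = 21/5 = 4.2
  mean(X_2) = (6 + 2 + 3 + 5 + 8) / 5 = 24/5 = 4.8
  mean(X_3) = (5 + 3 + 7 + 6 + 1) / 5 = 22/5 = 4.4

Step 2 — sample variances and covariances s[i,j] = (1/(n-1)) · Σ_k (x_{k,i} - mean_i) · (x_{k,j} - mean_j), with n-1 = 4:
  s[X_1,X_1] = ((-3.2)·(-3.2) + (0.8)·(0.8) + (2.8)·(2.8) + (0.8)·(0.8) + (-1.2)·(-1.2)) / 4 = 20.8/4 = 5.2
  s[X_1,X_2] = ((-3.2)·(1.2) + (0.8)·(-2.8) + (2.8)·(-1.8) + (0.8)·(0.2) + (-1.2)·(3.2)) / 4 = -14.8/4 = -3.7
  s[X_1,X_3] = ((-3.2)·(0.6) + (0.8)·(-1.4) + (2.8)·(2.6) + (0.8)·(1.6) + (-1.2)·(-3.4)) / 4 = 9.6/4 = 2.4
  s[X_2,X_2] = ((1.2)·(1.2) + (-2.8)·(-2.8) + (-1.8)·(-1.8) + (0.2)·(0.2) + (3.2)·(3.2)) / 4 = 22.8/4 = 5.7
  s[X_2,X_3] = ((1.2)·(0.6) + (-2.8)·(-1.4) + (-1.8)·(2.6) + (0.2)·(1.6) + (3.2)·(-3.4)) / 4 = -10.6/4 = -2.65
  s[X_3,X_3] = ((0.6)·(0.6) + (-1.4)·(-1.4) + (2.6)·(2.6) + (1.6)·(1.6) + (-3.4)·(-3.4)) / 4 = 23.2/4 = 5.8
  Sample standard deviations s_i = √(s[i,i]):
  s(X_1) = √(5.2) = 2.2804
  s(X_2) = √(5.7) = 2.3875
  s(X_3) = √(5.8) = 2.4083

Step 3 — r_{ij} = s_{ij} / (s_i · s_j):
  r[X_1,X_1] = 1 (diagonal).
  r[X_1,X_2] = -3.7 / (2.2804 · 2.3875) = -3.7 / 5.4443 = -0.6796
  r[X_1,X_3] = 2.4 / (2.2804 · 2.4083) = 2.4 / 5.4918 = 0.437
  r[X_2,X_2] = 1 (diagonal).
  r[X_2,X_3] = -2.65 / (2.3875 · 2.4083) = -2.65 / 5.7498 = -0.4609
  r[X_3,X_3] = 1 (diagonal).

R is symmetric with unit diagonal. Assembling:

R = [[1, -0.6796, 0.437],
 [-0.6796, 1, -0.4609],
 [0.437, -0.4609, 1]]


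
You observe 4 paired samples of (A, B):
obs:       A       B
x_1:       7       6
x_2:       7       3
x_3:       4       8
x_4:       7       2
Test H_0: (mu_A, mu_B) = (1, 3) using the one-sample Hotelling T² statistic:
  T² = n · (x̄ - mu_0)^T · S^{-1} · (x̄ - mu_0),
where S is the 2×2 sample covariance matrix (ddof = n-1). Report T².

Step 1 — sample mean vector:
  mean(A) = (7 + 7 + 4 + 7) / 4 = 25/4 = 6.25
  mean(B) = (6 + 3 + 8 + 2) / 4 = 19/4 = 4.75
  x̄ = (6.25, 4.75),  deviation x̄ - mu_0 = (6.25, 4.75) - (1, 3) = (5.25, 1.75).

Step 2 — sample covariance matrix, S[i,j] = (1/(n-1)) · Σ_k (x_{k,i} - mean_i) · (x_{k,j} - mean_j), divisor n-1 = 3:
  S[A,A] = ((0.75)·(0.75) + (0.75)·(0.75) + (-2.25)·(-2.25) + (0.75)·(0.75)) / 3 = 6.75/3 = 2.25
  S[A,B] = ((0.75)·(1.25) + (0.75)·(-1.75) + (-2.25)·(3.25) + (0.75)·(-2.75)) / 3 = -9.75/3 = -3.25
  S[B,B] = ((1.25)·(1.25) + (-1.75)·(-1.75) + (3.25)·(3.25) + (-2.75)·(-2.75)) / 3 = 22.75/3 = 7.5833
  S = [[2.25, -3.25],
 [-3.25, 7.5833]].

Step 3 — invert S. det(S) = 2.25·7.5833 - (-3.25)² = 6.5.
  S^{-1} = (1/det) · [[d, -b], [-b, a]] = [[1.1667, 0.5],
 [0.5, 0.3462]].

Step 4 — quadratic form (x̄ - mu_0)^T · S^{-1} · (x̄ - mu_0):
  S^{-1} · (x̄ - mu_0) = (7, 3.2308),
  (x̄ - mu_0)^T · [...] = (5.25)·(7) + (1.75)·(3.2308) = 42.4038.

Step 5 — scale by n: T² = 4 · 42.4038 = 169.6154.

T² ≈ 169.6154


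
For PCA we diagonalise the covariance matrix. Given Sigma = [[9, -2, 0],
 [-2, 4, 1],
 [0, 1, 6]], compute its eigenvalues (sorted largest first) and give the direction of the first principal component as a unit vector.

Step 1 — characteristic polynomial p(λ) = det(λI - Sigma) = λ³ - tr·λ² + c_1·λ - det, where tr = trace, c_1 = sum of the principal 2×2 minors, det = det(Sigma):
  tr = 9 + 4 + 6 = 19,
  c_1 = (9·4 - (-2)²) + (9·6 - (0)²) + (4·6 - (1)²) = 32 + 54 + 23 = 109,
  det = 9·(4·6 - (1)²) - (-2)·((-2)·6 - (1)·(0)) + (0)·((-2)·(1) - 4·(0)) = 9·(23) - (-2)·(-12) + (0)·(-2) = 183.
  So p(λ) = λ³ - 19λ² + 109λ - 183.
Step 2 — look for an integer root (rational root theorem: any rational root is an integer divisor of 183). Testing λ = 3:
  p(3) = 27 - 171 + 327 - 183 = 0  ✓
  Dividing out (λ - 3): p(λ) = (λ - 3)(λ² - 16λ + 61).
Step 3 — remaining eigenvalues from the quadratic λ² - 16λ + 61 = 0:
  Δ = 16² - 4·61 = 256 - 244 = 12,  λ = (16 ± √12)/2 = (16 ± 3.4641)/2 ≈ 9.7321 or 6.2679.
  Sorted: λ_1 = 9.7321,  λ_2 = 6.2679,  λ_3 = 3  (check: sum = 19 = tr ✓).

Step 4 — unit eigenvector for λ_1 ≈ 9.7321: v spans the null space of (Sigma - λ_1 I), whose rows are
  r_1 = (-0.7321, -2, 0),  r_2 = (-2, -5.7321, 1),  r_3 = (0, 1, -3.7321).
  v is orthogonal to every row, so take v ∝ r_2 × r_3 = ((-5.7321)·(-3.7321) - (1)·(1), (1)·(0) - (-2)·(-3.7321), (-2)·(1) - (-5.7321)·(0)) ≈ (20.3923, -7.4641, -2).
  Let u = (20.3923, -7.4641, -2).
  ||u|| = √((20.3923)² + (-7.4641)² + (-2)²) = √(475.5589) ≈ 21.8073,  v_1 = u/||u|| ≈ (0.9351, -0.3423, -0.0917) (||v_1|| = 1).

λ_1 = 9.7321,  λ_2 = 6.2679,  λ_3 = 3;  v_1 ≈ (0.9351, -0.3423, -0.0917)


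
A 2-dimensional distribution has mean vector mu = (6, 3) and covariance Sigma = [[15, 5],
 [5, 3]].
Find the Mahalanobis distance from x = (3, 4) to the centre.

Step 1 — centre the observation: (x - mu) = (-3, 1).

Step 2 — invert Sigma. det(Sigma) = 15·3 - (5)² = 20.
  Sigma^{-1} = (1/det) · [[d, -b], [-b, a]] = [[0.15, -0.25],
 [-0.25, 0.75]].

Step 3 — form the quadratic (x - mu)^T · Sigma^{-1} · (x - mu):
  Sigma^{-1} · (x - mu) = (-0.7, 1.5).
  (x - mu)^T · [Sigma^{-1} · (x - mu)] = (-3)·(-0.7) + (1)·(1.5) = 3.6.

Step 4 — take square root: d = √(3.6) ≈ 1.8974.

d(x, mu) = √(3.6) ≈ 1.8974


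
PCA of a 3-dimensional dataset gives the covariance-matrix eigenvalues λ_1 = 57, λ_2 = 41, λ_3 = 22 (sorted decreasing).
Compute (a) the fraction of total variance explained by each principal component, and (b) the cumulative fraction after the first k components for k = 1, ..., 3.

Step 1 — total variance = trace(Sigma) = Σ λ_i = 57 + 41 + 22 = 120.

Step 2 — fraction explained by component i = λ_i / Σ λ:
  PC1: 57/120 = 0.475
  PC2: 41/120 = 0.3417
  PC3: 22/120 = 0.1833

Step 3 — cumulative fraction after k components = (λ_1 + ... + λ_k) / Σ λ:
  k = 1: 57/120 = 0.475
  k = 2: (57 + 41)/120 = 98/120 = 0.8167
  k = 3: (57 + 41 + 22)/120 = 120/120 = 1

Summary (fraction, with percent):

explained: PC1 0.475 (47.5%), PC2 0.3417 (34.17%), PC3 0.1833 (18.33%);  cumulative: 0.475, 0.8167, 1


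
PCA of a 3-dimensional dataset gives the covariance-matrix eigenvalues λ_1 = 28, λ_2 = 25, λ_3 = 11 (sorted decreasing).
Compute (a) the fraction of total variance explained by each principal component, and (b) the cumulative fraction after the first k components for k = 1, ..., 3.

Step 1 — total variance = trace(Sigma) = Σ λ_i = 28 + 25 + 11 = 64.

Step 2 — fraction explained by component i = λ_i / Σ λ:
  PC1: 28/64 = 0.4375
  PC2: 25/64 = 0.3906
  PC3: 11/64 = 0.1719

Step 3 — cumulative fraction after k components = (λ_1 + ... + λ_k) / Σ λ:
  k = 1: 28/64 = 0.4375
  k = 2: (28 + 25)/64 = 53/64 = 0.8281
  k = 3: (28 + 25 + 11)/64 = 64/64 = 1

Summary (fraction, with percent):

explained: PC1 0.4375 (43.75%), PC2 0.3906 (39.06%), PC3 0.1719 (17.19%);  cumulative: 0.4375, 0.8281, 1


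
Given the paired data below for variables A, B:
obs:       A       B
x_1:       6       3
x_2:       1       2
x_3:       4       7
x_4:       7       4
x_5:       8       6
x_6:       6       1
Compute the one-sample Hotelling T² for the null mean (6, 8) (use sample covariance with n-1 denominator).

Step 1 — sample mean vector:
  mean(A) = (6 + 1 + 4 + 7 + 8 + 6) / 6 = 32/6 = 5.3333
  mean(B) = (3 + 2 + 7 + 4 + 6 + 1) / 6 = 23/6 = 3.8333
  x̄ = (5.3333, 3.8333),  deviation x̄ - mu_0 = (5.3333, 3.8333) - (6, 8) = (-0.6667, -4.1667).

Step 2 — sample covariance matrix, S[i,j] = (1/(n-1)) · Σ_k (x_{k,i} - mean_i) · (x_{k,j} - mean_j), divisor n-1 = 5:
  S[A,A] = ((0.6667)·(0.6667) + (-4.3333)·(-4.3333) + (-1.3333)·(-1.3333) + (1.6667)·(1.6667) + (2.6667)·(2.6667) + (0.6667)·(0.6667)) / 5 = 31.3333/5 = 6.2667
  S[A,B] = ((0.6667)·(-0.8333) + (-4.3333)·(-1.8333) + (-1.3333)·(3.1667) + (1.6667)·(0.1667) + (2.6667)·(2.1667) + (0.6667)·(-2.8333)) / 5 = 7.3333/5 = 1.4667
  S[B,B] = ((-0.8333)·(-0.8333) + (-1.8333)·(-1.8333) + (3.1667)·(3.1667) + (0.1667)·(0.1667) + (2.1667)·(2.1667) + (-2.8333)·(-2.8333)) / 5 = 26.8333/5 = 5.3667
  S = [[6.2667, 1.4667],
 [1.4667, 5.3667]].

Step 3 — invert S. det(S) = 6.2667·5.3667 - (1.4667)² = 31.48.
  S^{-1} = (1/det) · [[d, -b], [-b, a]] = [[0.1705, -0.0466],
 [-0.0466, 0.1991]].

Step 4 — quadratic form (x̄ - mu_0)^T · S^{-1} · (x̄ - mu_0):
  S^{-1} · (x̄ - mu_0) = (0.0805, -0.7984),
  (x̄ - mu_0)^T · [...] = (-0.6667)·(0.0805) + (-4.1667)·(-0.7984) = 3.273.

Step 5 — scale by n: T² = 6 · 3.273 = 19.6379.

T² ≈ 19.6379


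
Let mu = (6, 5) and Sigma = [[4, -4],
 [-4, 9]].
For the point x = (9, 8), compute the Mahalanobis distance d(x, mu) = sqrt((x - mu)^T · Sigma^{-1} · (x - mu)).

Step 1 — centre the observation: (x - mu) = (3, 3).

Step 2 — invert Sigma. det(Sigma) = 4·9 - (-4)² = 20.
  Sigma^{-1} = (1/det) · [[d, -b], [-b, a]] = [[0.45, 0.2],
 [0.2, 0.2]].

Step 3 — form the quadratic (x - mu)^T · Sigma^{-1} · (x - mu):
  Sigma^{-1} · (x - mu) = (1.95, 1.2).
  (x - mu)^T · [Sigma^{-1} · (x - mu)] = (3)·(1.95) + (3)·(1.2) = 9.45.

Step 4 — take square root: d = √(9.45) ≈ 3.0741.

d(x, mu) = √(9.45) ≈ 3.0741


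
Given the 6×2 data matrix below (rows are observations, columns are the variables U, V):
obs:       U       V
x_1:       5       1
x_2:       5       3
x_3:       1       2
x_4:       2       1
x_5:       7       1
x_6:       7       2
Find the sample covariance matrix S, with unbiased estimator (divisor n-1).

Step 1 — column means:
  mean(U) = (5 + 5 + 1 + 2 + 7 + 7) / 6 = 27/6 = 4.5
  mean(V) = (1 + 3 + 2 + 1 + 1 + 2) / 6 = 10/6 = 1.6667

Step 2 — sample covariance S[i,j] = (1/(n-1)) · Σ_k (x_{k,i} - mean_i) · (x_{k,j} - mean_j), with n-1 = 5.
  S[U,U] = ((0.5)·(0.5) + (0.5)·(0.5) + (-3.5)·(-3.5) + (-2.5)·(-2.5) + (2.5)·(2.5) + (2.5)·(2.5)) / 5 = 31.5/5 = 6.3
  S[U,V] = ((0.5)·(-0.6667) + (0.5)·(1.3333) + (-3.5)·(0.3333) + (-2.5)·(-0.6667) + (2.5)·(-0.6667) + (2.5)·(0.3333)) / 5 = 0/5 = 0
  S[V,V] = ((-0.6667)·(-0.6667) + (1.3333)·(1.3333) + (0.3333)·(0.3333) + (-0.6667)·(-0.6667) + (-0.6667)·(-0.6667) + (0.3333)·(0.3333)) / 5 = 3.3333/5 = 0.6667

S is symmetric (S[j,i] = S[i,j]). Assembling:

S = [[6.3, 0],
 [0, 0.6667]]


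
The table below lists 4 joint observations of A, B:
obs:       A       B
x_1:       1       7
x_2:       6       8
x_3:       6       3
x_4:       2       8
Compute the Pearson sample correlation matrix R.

Step 1 — column means:
  mean(A) = (1 + 6 + 6 + 2) / 4 = 15/4 = 3.75
  mean(B) = (7 + 8 + 3 + 8) / 4 = 26/4 = 6.5

Step 2 — sample variances and covariances s[i,j] = (1/(n-1)) · Σ_k (x_{k,i} - mean_i) · (x_{k,j} - mean_j), with n-1 = 3:
  s[A,A] = ((-2.75)·(-2.75) + (2.25)·(2.25) + (2.25)·(2.25) + (-1.75)·(-1.75)) / 3 = 20.75/3 = 6.9167
  s[A,B] = ((-2.75)·(0.5) + (2.25)·(1.5) + (2.25)·(-3.5) + (-1.75)·(1.5)) / 3 = -8.5/3 = -2.8333
  s[B,B] = ((0.5)·(0.5) + (1.5)·(1.5) + (-3.5)·(-3.5) + (1.5)·(1.5)) / 3 = 17/3 = 5.6667
  Sample standard deviations s_i = √(s[i,i]):
  s(A) = √(6.9167) = 2.63
  s(B) = √(5.6667) = 2.3805

Step 3 — r_{ij} = s_{ij} / (s_i · s_j):
  r[A,A] = 1 (diagonal).
  r[A,B] = -2.8333 / (2.63 · 2.3805) = -2.8333 / 6.2605 = -0.4526
  r[B,B] = 1 (diagonal).

R is symmetric with unit diagonal. Assembling:

R = [[1, -0.4526],
 [-0.4526, 1]]


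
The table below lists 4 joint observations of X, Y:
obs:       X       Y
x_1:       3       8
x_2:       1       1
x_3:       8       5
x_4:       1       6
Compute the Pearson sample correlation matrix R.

Step 1 — column means:
  mean(X) = (3 + 1 + 8 + 1) / 4 = 13/4 = 3.25
  mean(Y) = (8 + 1 + 5 + 6) / 4 = 20/4 = 5

Step 2 — sample variances and covariances s[i,j] = (1/(n-1)) · Σ_k (x_{k,i} - mean_i) · (x_{k,j} - mean_j), with n-1 = 3:
  s[X,X] = ((-0.25)·(-0.25) + (-2.25)·(-2.25) + (4.75)·(4.75) + (-2.25)·(-2.25)) / 3 = 32.75/3 = 10.9167
  s[X,Y] = ((-0.25)·(3) + (-2.25)·(-4) + (4.75)·(0) + (-2.25)·(1)) / 3 = 6/3 = 2
  s[Y,Y] = ((3)·(3) + (-4)·(-4) + (0)·(0) + (1)·(1)) / 3 = 26/3 = 8.6667
  Sample standard deviations s_i = √(s[i,i]):
  s(X) = √(10.9167) = 3.304
  s(Y) = √(8.6667) = 2.9439

Step 3 — r_{ij} = s_{ij} / (s_i · s_j):
  r[X,X] = 1 (diagonal).
  r[X,Y] = 2 / (3.304 · 2.9439) = 2 / 9.7268 = 0.2056
  r[Y,Y] = 1 (diagonal).

R is symmetric with unit diagonal. Assembling:

R = [[1, 0.2056],
 [0.2056, 1]]


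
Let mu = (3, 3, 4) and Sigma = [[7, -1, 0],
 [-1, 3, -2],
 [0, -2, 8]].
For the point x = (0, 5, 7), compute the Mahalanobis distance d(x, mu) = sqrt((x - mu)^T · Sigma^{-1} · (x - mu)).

Step 1 — centre the observation: (x - mu) = (-3, 2, 3).

Step 2 — invert Sigma (cofactor / det for 3×3, or solve directly):
  Sigma^{-1} = [[0.1515, 0.0606, 0.0152],
 [0.0606, 0.4242, 0.1061],
 [0.0152, 0.1061, 0.1515]].

Step 3 — form the quadratic (x - mu)^T · Sigma^{-1} · (x - mu):
  Sigma^{-1} · (x - mu) = (-0.2879, 0.9848, 0.6212).
  (x - mu)^T · [Sigma^{-1} · (x - mu)] = (-3)·(-0.2879) + (2)·(0.9848) + (3)·(0.6212) = 4.697.

Step 4 — take square root: d = √(4.697) ≈ 2.1672.

d(x, mu) = √(4.697) ≈ 2.1672


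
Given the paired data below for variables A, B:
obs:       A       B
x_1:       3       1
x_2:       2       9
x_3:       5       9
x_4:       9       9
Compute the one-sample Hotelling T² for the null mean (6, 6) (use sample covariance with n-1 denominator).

Step 1 — sample mean vector:
  mean(A) = (3 + 2 + 5 + 9) / 4 = 19/4 = 4.75
  mean(B) = (1 + 9 + 9 + 9) / 4 = 28/4 = 7
  x̄ = (4.75, 7),  deviation x̄ - mu_0 = (4.75, 7) - (6, 6) = (-1.25, 1).

Step 2 — sample covariance matrix, S[i,j] = (1/(n-1)) · Σ_k (x_{k,i} - mean_i) · (x_{k,j} - mean_j), divisor n-1 = 3:
  S[A,A] = ((-1.75)·(-1.75) + (-2.75)·(-2.75) + (0.25)·(0.25) + (4.25)·(4.25)) / 3 = 28.75/3 = 9.5833
  S[A,B] = ((-1.75)·(-6) + (-2.75)·(2) + (0.25)·(2) + (4.25)·(2)) / 3 = 14/3 = 4.6667
  S[B,B] = ((-6)·(-6) + (2)·(2) + (2)·(2) + (2)·(2)) / 3 = 48/3 = 16
  S = [[9.5833, 4.6667],
 [4.6667, 16]].

Step 3 — invert S. det(S) = 9.5833·16 - (4.6667)² = 131.5556.
  S^{-1} = (1/det) · [[d, -b], [-b, a]] = [[0.1216, -0.0355],
 [-0.0355, 0.0728]].

Step 4 — quadratic form (x̄ - mu_0)^T · S^{-1} · (x̄ - mu_0):
  S^{-1} · (x̄ - mu_0) = (-0.1875, 0.1172),
  (x̄ - mu_0)^T · [...] = (-1.25)·(-0.1875) + (1)·(0.1172) = 0.3516.

Step 5 — scale by n: T² = 4 · 0.3516 = 1.4062.

T² ≈ 1.4062


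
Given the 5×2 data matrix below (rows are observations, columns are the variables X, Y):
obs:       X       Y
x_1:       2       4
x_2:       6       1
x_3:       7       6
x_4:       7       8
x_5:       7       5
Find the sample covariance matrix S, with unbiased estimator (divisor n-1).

Step 1 — column means:
  mean(X) = (2 + 6 + 7 + 7 + 7) / 5 = 29/5 = 5.8
  mean(Y) = (4 + 1 + 6 + 8 + 5) / 5 = 24/5 = 4.8

Step 2 — sample covariance S[i,j] = (1/(n-1)) · Σ_k (x_{k,i} - mean_i) · (x_{k,j} - mean_j), with n-1 = 4.
  S[X,X] = ((-3.8)·(-3.8) + (0.2)·(0.2) + (1.2)·(1.2) + (1.2)·(1.2) + (1.2)·(1.2)) / 4 = 18.8/4 = 4.7
  S[X,Y] = ((-3.8)·(-0.8) + (0.2)·(-3.8) + (1.2)·(1.2) + (1.2)·(3.2) + (1.2)·(0.2)) / 4 = 7.8/4 = 1.95
  S[Y,Y] = ((-0.8)·(-0.8) + (-3.8)·(-3.8) + (1.2)·(1.2) + (3.2)·(3.2) + (0.2)·(0.2)) / 4 = 26.8/4 = 6.7

S is symmetric (S[j,i] = S[i,j]). Assembling:

S = [[4.7, 1.95],
 [1.95, 6.7]]


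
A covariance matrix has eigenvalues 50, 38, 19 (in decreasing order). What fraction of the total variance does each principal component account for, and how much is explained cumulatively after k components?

Step 1 — total variance = trace(Sigma) = Σ λ_i = 50 + 38 + 19 = 107.

Step 2 — fraction explained by component i = λ_i / Σ λ:
  PC1: 50/107 = 0.4673
  PC2: 38/107 = 0.3551
  PC3: 19/107 = 0.1776

Step 3 — cumulative fraction after k components = (λ_1 + ... + λ_k) / Σ λ:
  k = 1: 50/107 = 0.4673
  k = 2: (50 + 38)/107 = 88/107 = 0.8224
  k = 3: (50 + 38 + 19)/107 = 107/107 = 1

Summary (fraction, with percent):

explained: PC1 0.4673 (46.73%), PC2 0.3551 (35.51%), PC3 0.1776 (17.76%);  cumulative: 0.4673, 0.8224, 1


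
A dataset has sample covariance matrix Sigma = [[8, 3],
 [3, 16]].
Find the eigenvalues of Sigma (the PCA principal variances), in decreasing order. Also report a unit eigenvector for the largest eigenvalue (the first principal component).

Step 1 — characteristic polynomial of 2×2 Sigma:
  det(Sigma - λI) = λ² - trace · λ + det = 0.
  trace = 8 + 16 = 24, det = 8·16 - (3)² = 119.
Step 2 — discriminant:
  Δ = trace² - 4·det = 576 - 476 = 100.
Step 3 — eigenvalues:
  λ = (trace ± √Δ)/2 = (24 ± 10)/2,
  λ_1 = 17,  λ_2 = 7.

Step 4 — unit eigenvector for λ_1: solve (Sigma - λ_1 I)v = 0. First row:
  (8 - 17)·v_x + (3)·v_y = 0, i.e. (-9)·v_x + (3)·v_y = 0,
  so v ∝ (b, λ_1 - a) = (3, 9) = u.
  ||u|| = √((3)² + (9)²) = √(90) ≈ 9.4868,
  v_1 = u/||u|| ≈ (0.3162, 0.9487) (||v_1|| = 1).

λ_1 = 17,  λ_2 = 7;  v_1 ≈ (0.3162, 0.9487)


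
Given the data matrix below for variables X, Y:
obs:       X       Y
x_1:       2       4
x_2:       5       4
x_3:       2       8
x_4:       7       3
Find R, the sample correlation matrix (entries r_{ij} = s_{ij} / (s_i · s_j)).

Step 1 — column means:
  mean(X) = (2 + 5 + 2 + 7) / 4 = 16/4 = 4
  mean(Y) = (4 + 4 + 8 + 3) / 4 = 19/4 = 4.75

Step 2 — sample variances and covariances s[i,j] = (1/(n-1)) · Σ_k (x_{k,i} - mean_i) · (x_{k,j} - mean_j), with n-1 = 3:
  s[X,X] = ((-2)·(-2) + (1)·(1) + (-2)·(-2) + (3)·(3)) / 3 = 18/3 = 6
  s[X,Y] = ((-2)·(-0.75) + (1)·(-0.75) + (-2)·(3.25) + (3)·(-1.75)) / 3 = -11/3 = -3.6667
  s[Y,Y] = ((-0.75)·(-0.75) + (-0.75)·(-0.75) + (3.25)·(3.25) + (-1.75)·(-1.75)) / 3 = 14.75/3 = 4.9167
  Sample standard deviations s_i = √(s[i,i]):
  s(X) = √(6) = 2.4495
  s(Y) = √(4.9167) = 2.2174

Step 3 — r_{ij} = s_{ij} / (s_i · s_j):
  r[X,X] = 1 (diagonal).
  r[X,Y] = -3.6667 / (2.4495 · 2.2174) = -3.6667 / 5.4314 = -0.6751
  r[Y,Y] = 1 (diagonal).

R is symmetric with unit diagonal. Assembling:

R = [[1, -0.6751],
 [-0.6751, 1]]


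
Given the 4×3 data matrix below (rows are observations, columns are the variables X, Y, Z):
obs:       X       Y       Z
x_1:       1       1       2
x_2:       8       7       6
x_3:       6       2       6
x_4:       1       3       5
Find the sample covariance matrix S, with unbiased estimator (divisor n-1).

Step 1 — column means:
  mean(X) = (1 + 8 + 6 + 1) / 4 = 16/4 = 4
  mean(Y) = (1 + 7 + 2 + 3) / 4 = 13/4 = 3.25
  mean(Z) = (2 + 6 + 6 + 5) / 4 = 19/4 = 4.75

Step 2 — sample covariance S[i,j] = (1/(n-1)) · Σ_k (x_{k,i} - mean_i) · (x_{k,j} - mean_j), with n-1 = 3.
  S[X,X] = ((-3)·(-3) + (4)·(4) + (2)·(2) + (-3)·(-3)) / 3 = 38/3 = 12.6667
  S[X,Y] = ((-3)·(-2.25) + (4)·(3.75) + (2)·(-1.25) + (-3)·(-0.25)) / 3 = 20/3 = 6.6667
  S[X,Z] = ((-3)·(-2.75) + (4)·(1.25) + (2)·(1.25) + (-3)·(0.25)) / 3 = 15/3 = 5
  S[Y,Y] = ((-2.25)·(-2.25) + (3.75)·(3.75) + (-1.25)·(-1.25) + (-0.25)·(-0.25)) / 3 = 20.75/3 = 6.9167
  S[Y,Z] = ((-2.25)·(-2.75) + (3.75)·(1.25) + (-1.25)·(1.25) + (-0.25)·(0.25)) / 3 = 9.25/3 = 3.0833
  S[Z,Z] = ((-2.75)·(-2.75) + (1.25)·(1.25) + (1.25)·(1.25) + (0.25)·(0.25)) / 3 = 10.75/3 = 3.5833

S is symmetric (S[j,i] = S[i,j]). Assembling:

S = [[12.6667, 6.6667, 5],
 [6.6667, 6.9167, 3.0833],
 [5, 3.0833, 3.5833]]


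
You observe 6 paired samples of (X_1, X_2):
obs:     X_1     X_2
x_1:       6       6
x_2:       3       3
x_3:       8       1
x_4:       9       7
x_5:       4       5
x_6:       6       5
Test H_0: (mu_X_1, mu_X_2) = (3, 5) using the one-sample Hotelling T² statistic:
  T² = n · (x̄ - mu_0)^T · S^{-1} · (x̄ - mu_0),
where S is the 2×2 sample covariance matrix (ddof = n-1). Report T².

Step 1 — sample mean vector:
  mean(X_1) = (6 + 3 + 8 + 9 + 4 + 6) / 6 = 36/6 = 6
  mean(X_2) = (6 + 3 + 1 + 7 + 5 + 5) / 6 = 27/6 = 4.5
  x̄ = (6, 4.5),  deviation x̄ - mu_0 = (6, 4.5) - (3, 5) = (3, -0.5).

Step 2 — sample covariance matrix, S[i,j] = (1/(n-1)) · Σ_k (x_{k,i} - mean_i) · (x_{k,j} - mean_j), divisor n-1 = 5:
  S[X_1,X_1] = ((0)·(0) + (-3)·(-3) + (2)·(2) + (3)·(3) + (-2)·(-2) + (0)·(0)) / 5 = 26/5 = 5.2
  S[X_1,X_2] = ((0)·(1.5) + (-3)·(-1.5) + (2)·(-3.5) + (3)·(2.5) + (-2)·(0.5) + (0)·(0.5)) / 5 = 4/5 = 0.8
  S[X_2,X_2] = ((1.5)·(1.5) + (-1.5)·(-1.5) + (-3.5)·(-3.5) + (2.5)·(2.5) + (0.5)·(0.5) + (0.5)·(0.5)) / 5 = 23.5/5 = 4.7
  S = [[5.2, 0.8],
 [0.8, 4.7]].

Step 3 — invert S. det(S) = 5.2·4.7 - (0.8)² = 23.8.
  S^{-1} = (1/det) · [[d, -b], [-b, a]] = [[0.1975, -0.0336],
 [-0.0336, 0.2185]].

Step 4 — quadratic form (x̄ - mu_0)^T · S^{-1} · (x̄ - mu_0):
  S^{-1} · (x̄ - mu_0) = (0.6092, -0.2101),
  (x̄ - mu_0)^T · [...] = (3)·(0.6092) + (-0.5)·(-0.2101) = 1.9328.

Step 5 — scale by n: T² = 6 · 1.9328 = 11.5966.

T² ≈ 11.5966


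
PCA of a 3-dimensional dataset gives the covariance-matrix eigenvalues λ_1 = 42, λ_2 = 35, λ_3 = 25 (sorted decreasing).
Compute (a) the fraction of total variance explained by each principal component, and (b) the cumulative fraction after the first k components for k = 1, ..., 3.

Step 1 — total variance = trace(Sigma) = Σ λ_i = 42 + 35 + 25 = 102.

Step 2 — fraction explained by component i = λ_i / Σ λ:
  PC1: 42/102 = 0.4118
  PC2: 35/102 = 0.3431
  PC3: 25/102 = 0.2451

Step 3 — cumulative fraction after k components = (λ_1 + ... + λ_k) / Σ λ:
  k = 1: 42/102 = 0.4118
  k = 2: (42 + 35)/102 = 77/102 = 0.7549
  k = 3: (42 + 35 + 25)/102 = 102/102 = 1

Summary (fraction, with percent):

explained: PC1 0.4118 (41.18%), PC2 0.3431 (34.31%), PC3 0.2451 (24.51%);  cumulative: 0.4118, 0.7549, 1


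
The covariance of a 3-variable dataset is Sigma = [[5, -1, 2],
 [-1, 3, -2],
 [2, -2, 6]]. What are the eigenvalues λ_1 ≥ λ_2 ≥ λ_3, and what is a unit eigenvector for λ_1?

Step 1 — characteristic polynomial p(λ) = det(λI - Sigma) = λ³ - tr·λ² + c_1·λ - det, where tr = trace, c_1 = sum of the principal 2×2 minors, det = det(Sigma):
  tr = 5 + 3 + 6 = 14,
  c_1 = (5·3 - (-1)²) + (5·6 - (2)²) + (3·6 - (-2)²) = 14 + 26 + 14 = 54,
  det = 5·(3·6 - (-2)²) - (-1)·((-1)·6 - (-2)·(2)) + (2)·((-1)·(-2) - 3·(2)) = 5·(14) - (-1)·(-2) + (2)·(-4) = 60.
  So p(λ) = λ³ - 14λ² + 54λ - 60.
Step 2 — look for an integer root (rational root theorem: any rational root is an integer divisor of 60). Testing λ = 2:
  p(2) = 8 - 56 + 108 - 60 = 0  ✓
  Dividing out (λ - 2): p(λ) = (λ - 2)(λ² - 12λ + 30).
Step 3 — remaining eigenvalues from the quadratic λ² - 12λ + 30 = 0:
  Δ = 12² - 4·30 = 144 - 120 = 24,  λ = (12 ± √24)/2 = (12 ± 4.899)/2 ≈ 8.4495 or 3.5505.
  Sorted: λ_1 = 8.4495,  λ_2 = 3.5505,  λ_3 = 2  (check: sum = 14 = tr ✓).

Step 4 — unit eigenvector for λ_1 ≈ 8.4495: v spans the null space of (Sigma - λ_1 I), whose rows are
  r_1 = (-3.4495, -1, 2),  r_2 = (-1, -5.4495, -2),  r_3 = (2, -2, -2.4495).
  v is orthogonal to every row, so take v ∝ r_1 × r_2 = ((-1)·(-2) - (2)·(-5.4495), (2)·(-1) - (-3.4495)·(-2), (-3.4495)·(-5.4495) - (-1)·(-1)) ≈ (12.899, -8.899, 17.798).
  Let u = (12.899, -8.899, 17.798).
  ||u|| = √((12.899)² + (-8.899)² + (17.798)²) = √(562.3429) ≈ 23.7138,  v_1 = u/||u|| ≈ (0.5439, -0.3753, 0.7505) (||v_1|| = 1).

λ_1 = 8.4495,  λ_2 = 3.5505,  λ_3 = 2;  v_1 ≈ (0.5439, -0.3753, 0.7505)
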